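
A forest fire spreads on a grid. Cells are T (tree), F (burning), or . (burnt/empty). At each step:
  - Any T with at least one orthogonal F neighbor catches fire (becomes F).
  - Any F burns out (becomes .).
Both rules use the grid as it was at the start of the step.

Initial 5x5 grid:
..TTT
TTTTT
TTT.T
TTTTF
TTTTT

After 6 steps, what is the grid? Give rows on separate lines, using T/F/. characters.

Step 1: 3 trees catch fire, 1 burn out
  ..TTT
  TTTTT
  TTT.F
  TTTF.
  TTTTF
Step 2: 3 trees catch fire, 3 burn out
  ..TTT
  TTTTF
  TTT..
  TTF..
  TTTF.
Step 3: 5 trees catch fire, 3 burn out
  ..TTF
  TTTF.
  TTF..
  TF...
  TTF..
Step 4: 5 trees catch fire, 5 burn out
  ..TF.
  TTF..
  TF...
  F....
  TF...
Step 5: 4 trees catch fire, 5 burn out
  ..F..
  TF...
  F....
  .....
  F....
Step 6: 1 trees catch fire, 4 burn out
  .....
  F....
  .....
  .....
  .....

.....
F....
.....
.....
.....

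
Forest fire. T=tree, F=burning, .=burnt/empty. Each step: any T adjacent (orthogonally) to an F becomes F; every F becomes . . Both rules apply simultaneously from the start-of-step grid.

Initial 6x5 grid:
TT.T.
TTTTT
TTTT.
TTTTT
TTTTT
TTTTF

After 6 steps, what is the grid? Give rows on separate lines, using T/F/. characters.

Step 1: 2 trees catch fire, 1 burn out
  TT.T.
  TTTTT
  TTTT.
  TTTTT
  TTTTF
  TTTF.
Step 2: 3 trees catch fire, 2 burn out
  TT.T.
  TTTTT
  TTTT.
  TTTTF
  TTTF.
  TTF..
Step 3: 3 trees catch fire, 3 burn out
  TT.T.
  TTTTT
  TTTT.
  TTTF.
  TTF..
  TF...
Step 4: 4 trees catch fire, 3 burn out
  TT.T.
  TTTTT
  TTTF.
  TTF..
  TF...
  F....
Step 5: 4 trees catch fire, 4 burn out
  TT.T.
  TTTFT
  TTF..
  TF...
  F....
  .....
Step 6: 5 trees catch fire, 4 burn out
  TT.F.
  TTF.F
  TF...
  F....
  .....
  .....

TT.F.
TTF.F
TF...
F....
.....
.....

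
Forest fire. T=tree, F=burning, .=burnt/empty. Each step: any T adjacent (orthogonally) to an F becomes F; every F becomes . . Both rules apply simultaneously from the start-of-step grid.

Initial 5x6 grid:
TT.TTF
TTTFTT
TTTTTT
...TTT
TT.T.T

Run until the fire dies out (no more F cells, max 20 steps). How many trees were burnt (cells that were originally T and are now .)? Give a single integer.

Answer: 20

Derivation:
Step 1: +6 fires, +2 burnt (F count now 6)
Step 2: +5 fires, +6 burnt (F count now 5)
Step 3: +6 fires, +5 burnt (F count now 6)
Step 4: +3 fires, +6 burnt (F count now 3)
Step 5: +0 fires, +3 burnt (F count now 0)
Fire out after step 5
Initially T: 22, now '.': 28
Total burnt (originally-T cells now '.'): 20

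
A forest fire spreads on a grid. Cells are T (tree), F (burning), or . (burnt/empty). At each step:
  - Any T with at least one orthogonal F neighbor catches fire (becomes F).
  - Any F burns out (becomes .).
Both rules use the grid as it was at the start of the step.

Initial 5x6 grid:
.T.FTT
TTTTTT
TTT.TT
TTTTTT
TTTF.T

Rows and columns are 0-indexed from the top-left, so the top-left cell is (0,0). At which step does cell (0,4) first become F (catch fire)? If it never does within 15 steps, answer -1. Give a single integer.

Step 1: cell (0,4)='F' (+4 fires, +2 burnt)
  -> target ignites at step 1
Step 2: cell (0,4)='.' (+6 fires, +4 burnt)
Step 3: cell (0,4)='.' (+7 fires, +6 burnt)
Step 4: cell (0,4)='.' (+6 fires, +7 burnt)
Step 5: cell (0,4)='.' (+1 fires, +6 burnt)
Step 6: cell (0,4)='.' (+0 fires, +1 burnt)
  fire out at step 6

1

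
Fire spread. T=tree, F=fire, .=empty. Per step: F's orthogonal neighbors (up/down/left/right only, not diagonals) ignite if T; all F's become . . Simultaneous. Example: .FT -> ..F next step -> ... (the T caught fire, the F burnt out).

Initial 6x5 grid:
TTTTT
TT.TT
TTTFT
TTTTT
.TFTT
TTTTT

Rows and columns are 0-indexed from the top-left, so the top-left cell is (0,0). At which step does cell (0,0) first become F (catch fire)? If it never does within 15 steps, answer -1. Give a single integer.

Step 1: cell (0,0)='T' (+8 fires, +2 burnt)
Step 2: cell (0,0)='T' (+8 fires, +8 burnt)
Step 3: cell (0,0)='T' (+7 fires, +8 burnt)
Step 4: cell (0,0)='T' (+2 fires, +7 burnt)
Step 5: cell (0,0)='F' (+1 fires, +2 burnt)
  -> target ignites at step 5
Step 6: cell (0,0)='.' (+0 fires, +1 burnt)
  fire out at step 6

5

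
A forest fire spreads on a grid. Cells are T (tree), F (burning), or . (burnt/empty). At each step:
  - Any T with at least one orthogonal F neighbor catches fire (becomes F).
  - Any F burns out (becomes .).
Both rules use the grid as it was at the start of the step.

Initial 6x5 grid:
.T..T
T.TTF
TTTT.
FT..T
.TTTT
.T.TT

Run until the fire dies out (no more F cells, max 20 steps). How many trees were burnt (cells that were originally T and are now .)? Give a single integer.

Answer: 17

Derivation:
Step 1: +4 fires, +2 burnt (F count now 4)
Step 2: +5 fires, +4 burnt (F count now 5)
Step 3: +3 fires, +5 burnt (F count now 3)
Step 4: +1 fires, +3 burnt (F count now 1)
Step 5: +2 fires, +1 burnt (F count now 2)
Step 6: +2 fires, +2 burnt (F count now 2)
Step 7: +0 fires, +2 burnt (F count now 0)
Fire out after step 7
Initially T: 18, now '.': 29
Total burnt (originally-T cells now '.'): 17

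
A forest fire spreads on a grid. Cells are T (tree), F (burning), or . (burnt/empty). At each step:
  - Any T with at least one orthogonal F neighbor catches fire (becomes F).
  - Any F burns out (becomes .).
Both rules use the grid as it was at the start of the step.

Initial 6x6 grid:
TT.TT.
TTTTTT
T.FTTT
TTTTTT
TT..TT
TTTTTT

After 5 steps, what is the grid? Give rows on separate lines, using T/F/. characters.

Step 1: 3 trees catch fire, 1 burn out
  TT.TT.
  TTFTTT
  T..FTT
  TTFTTT
  TT..TT
  TTTTTT
Step 2: 5 trees catch fire, 3 burn out
  TT.TT.
  TF.FTT
  T...FT
  TF.FTT
  TT..TT
  TTTTTT
Step 3: 8 trees catch fire, 5 burn out
  TF.FT.
  F...FT
  T....F
  F...FT
  TF..TT
  TTTTTT
Step 4: 8 trees catch fire, 8 burn out
  F...F.
  .....F
  F.....
  .....F
  F...FT
  TFTTTT
Step 5: 4 trees catch fire, 8 burn out
  ......
  ......
  ......
  ......
  .....F
  F.FTFT

......
......
......
......
.....F
F.FTFT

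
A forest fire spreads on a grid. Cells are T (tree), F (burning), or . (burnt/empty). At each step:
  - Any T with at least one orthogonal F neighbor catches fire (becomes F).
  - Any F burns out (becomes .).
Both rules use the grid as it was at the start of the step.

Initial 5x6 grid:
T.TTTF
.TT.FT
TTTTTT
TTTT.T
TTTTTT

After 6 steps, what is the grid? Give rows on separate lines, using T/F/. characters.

Step 1: 3 trees catch fire, 2 burn out
  T.TTF.
  .TT..F
  TTTTFT
  TTTT.T
  TTTTTT
Step 2: 3 trees catch fire, 3 burn out
  T.TF..
  .TT...
  TTTF.F
  TTTT.T
  TTTTTT
Step 3: 4 trees catch fire, 3 burn out
  T.F...
  .TT...
  TTF...
  TTTF.F
  TTTTTT
Step 4: 5 trees catch fire, 4 burn out
  T.....
  .TF...
  TF....
  TTF...
  TTTFTF
Step 5: 5 trees catch fire, 5 burn out
  T.....
  .F....
  F.....
  TF....
  TTF.F.
Step 6: 2 trees catch fire, 5 burn out
  T.....
  ......
  ......
  F.....
  TF....

T.....
......
......
F.....
TF....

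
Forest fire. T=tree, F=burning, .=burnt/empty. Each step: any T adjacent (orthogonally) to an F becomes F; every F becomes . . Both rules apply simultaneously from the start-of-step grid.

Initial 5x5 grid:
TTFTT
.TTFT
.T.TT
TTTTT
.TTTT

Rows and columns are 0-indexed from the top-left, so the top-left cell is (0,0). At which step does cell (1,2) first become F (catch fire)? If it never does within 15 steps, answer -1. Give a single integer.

Step 1: cell (1,2)='F' (+5 fires, +2 burnt)
  -> target ignites at step 1
Step 2: cell (1,2)='.' (+5 fires, +5 burnt)
Step 3: cell (1,2)='.' (+4 fires, +5 burnt)
Step 4: cell (1,2)='.' (+3 fires, +4 burnt)
Step 5: cell (1,2)='.' (+2 fires, +3 burnt)
Step 6: cell (1,2)='.' (+0 fires, +2 burnt)
  fire out at step 6

1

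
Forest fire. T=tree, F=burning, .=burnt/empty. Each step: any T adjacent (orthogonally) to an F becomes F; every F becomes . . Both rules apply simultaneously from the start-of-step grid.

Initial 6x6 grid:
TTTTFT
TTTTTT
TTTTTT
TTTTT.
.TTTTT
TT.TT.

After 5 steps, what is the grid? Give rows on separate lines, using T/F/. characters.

Step 1: 3 trees catch fire, 1 burn out
  TTTF.F
  TTTTFT
  TTTTTT
  TTTTT.
  .TTTTT
  TT.TT.
Step 2: 4 trees catch fire, 3 burn out
  TTF...
  TTTF.F
  TTTTFT
  TTTTT.
  .TTTTT
  TT.TT.
Step 3: 5 trees catch fire, 4 burn out
  TF....
  TTF...
  TTTF.F
  TTTTF.
  .TTTTT
  TT.TT.
Step 4: 5 trees catch fire, 5 burn out
  F.....
  TF....
  TTF...
  TTTF..
  .TTTFT
  TT.TT.
Step 5: 6 trees catch fire, 5 burn out
  ......
  F.....
  TF....
  TTF...
  .TTF.F
  TT.TF.

......
F.....
TF....
TTF...
.TTF.F
TT.TF.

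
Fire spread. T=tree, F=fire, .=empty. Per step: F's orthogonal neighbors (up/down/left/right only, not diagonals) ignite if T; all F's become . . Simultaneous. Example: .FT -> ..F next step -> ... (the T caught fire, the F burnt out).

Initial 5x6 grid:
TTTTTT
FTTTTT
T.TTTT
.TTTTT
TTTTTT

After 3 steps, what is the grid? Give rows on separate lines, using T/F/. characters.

Step 1: 3 trees catch fire, 1 burn out
  FTTTTT
  .FTTTT
  F.TTTT
  .TTTTT
  TTTTTT
Step 2: 2 trees catch fire, 3 burn out
  .FTTTT
  ..FTTT
  ..TTTT
  .TTTTT
  TTTTTT
Step 3: 3 trees catch fire, 2 burn out
  ..FTTT
  ...FTT
  ..FTTT
  .TTTTT
  TTTTTT

..FTTT
...FTT
..FTTT
.TTTTT
TTTTTT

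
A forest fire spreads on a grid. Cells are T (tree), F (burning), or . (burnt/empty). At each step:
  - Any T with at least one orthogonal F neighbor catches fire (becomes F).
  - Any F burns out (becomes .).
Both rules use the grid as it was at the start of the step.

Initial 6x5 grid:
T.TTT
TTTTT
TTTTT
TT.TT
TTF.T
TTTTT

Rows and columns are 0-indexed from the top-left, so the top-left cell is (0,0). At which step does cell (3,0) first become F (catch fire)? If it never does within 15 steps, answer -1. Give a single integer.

Step 1: cell (3,0)='T' (+2 fires, +1 burnt)
Step 2: cell (3,0)='T' (+4 fires, +2 burnt)
Step 3: cell (3,0)='F' (+4 fires, +4 burnt)
  -> target ignites at step 3
Step 4: cell (3,0)='.' (+4 fires, +4 burnt)
Step 5: cell (3,0)='.' (+4 fires, +4 burnt)
Step 6: cell (3,0)='.' (+5 fires, +4 burnt)
Step 7: cell (3,0)='.' (+2 fires, +5 burnt)
Step 8: cell (3,0)='.' (+1 fires, +2 burnt)
Step 9: cell (3,0)='.' (+0 fires, +1 burnt)
  fire out at step 9

3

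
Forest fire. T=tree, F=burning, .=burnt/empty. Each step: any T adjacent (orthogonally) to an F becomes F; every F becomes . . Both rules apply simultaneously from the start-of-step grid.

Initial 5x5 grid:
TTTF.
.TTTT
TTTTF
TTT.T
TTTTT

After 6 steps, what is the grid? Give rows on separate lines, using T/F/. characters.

Step 1: 5 trees catch fire, 2 burn out
  TTF..
  .TTFF
  TTTF.
  TTT.F
  TTTTT
Step 2: 4 trees catch fire, 5 burn out
  TF...
  .TF..
  TTF..
  TTT..
  TTTTF
Step 3: 5 trees catch fire, 4 burn out
  F....
  .F...
  TF...
  TTF..
  TTTF.
Step 4: 3 trees catch fire, 5 burn out
  .....
  .....
  F....
  TF...
  TTF..
Step 5: 2 trees catch fire, 3 burn out
  .....
  .....
  .....
  F....
  TF...
Step 6: 1 trees catch fire, 2 burn out
  .....
  .....
  .....
  .....
  F....

.....
.....
.....
.....
F....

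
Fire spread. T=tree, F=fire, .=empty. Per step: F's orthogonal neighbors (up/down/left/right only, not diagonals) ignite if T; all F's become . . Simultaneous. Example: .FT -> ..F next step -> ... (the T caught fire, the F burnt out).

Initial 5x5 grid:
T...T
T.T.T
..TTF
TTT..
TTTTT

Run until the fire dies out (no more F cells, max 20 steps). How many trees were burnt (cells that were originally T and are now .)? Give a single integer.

Answer: 13

Derivation:
Step 1: +2 fires, +1 burnt (F count now 2)
Step 2: +2 fires, +2 burnt (F count now 2)
Step 3: +2 fires, +2 burnt (F count now 2)
Step 4: +2 fires, +2 burnt (F count now 2)
Step 5: +3 fires, +2 burnt (F count now 3)
Step 6: +2 fires, +3 burnt (F count now 2)
Step 7: +0 fires, +2 burnt (F count now 0)
Fire out after step 7
Initially T: 15, now '.': 23
Total burnt (originally-T cells now '.'): 13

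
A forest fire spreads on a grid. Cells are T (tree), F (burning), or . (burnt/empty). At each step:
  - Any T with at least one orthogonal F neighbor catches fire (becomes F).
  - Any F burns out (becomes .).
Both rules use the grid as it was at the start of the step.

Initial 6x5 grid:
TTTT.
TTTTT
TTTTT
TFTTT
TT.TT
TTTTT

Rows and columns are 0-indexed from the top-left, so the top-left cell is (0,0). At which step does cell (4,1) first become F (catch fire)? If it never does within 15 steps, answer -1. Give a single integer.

Step 1: cell (4,1)='F' (+4 fires, +1 burnt)
  -> target ignites at step 1
Step 2: cell (4,1)='.' (+6 fires, +4 burnt)
Step 3: cell (4,1)='.' (+8 fires, +6 burnt)
Step 4: cell (4,1)='.' (+6 fires, +8 burnt)
Step 5: cell (4,1)='.' (+3 fires, +6 burnt)
Step 6: cell (4,1)='.' (+0 fires, +3 burnt)
  fire out at step 6

1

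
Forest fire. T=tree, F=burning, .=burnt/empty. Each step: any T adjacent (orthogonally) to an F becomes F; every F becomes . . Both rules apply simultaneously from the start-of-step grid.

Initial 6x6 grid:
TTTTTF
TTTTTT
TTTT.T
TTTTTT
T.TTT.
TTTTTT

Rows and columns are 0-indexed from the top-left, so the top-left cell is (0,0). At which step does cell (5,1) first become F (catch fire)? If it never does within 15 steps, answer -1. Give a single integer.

Step 1: cell (5,1)='T' (+2 fires, +1 burnt)
Step 2: cell (5,1)='T' (+3 fires, +2 burnt)
Step 3: cell (5,1)='T' (+3 fires, +3 burnt)
Step 4: cell (5,1)='T' (+4 fires, +3 burnt)
Step 5: cell (5,1)='T' (+5 fires, +4 burnt)
Step 6: cell (5,1)='T' (+5 fires, +5 burnt)
Step 7: cell (5,1)='T' (+5 fires, +5 burnt)
Step 8: cell (5,1)='T' (+2 fires, +5 burnt)
Step 9: cell (5,1)='F' (+2 fires, +2 burnt)
  -> target ignites at step 9
Step 10: cell (5,1)='.' (+1 fires, +2 burnt)
Step 11: cell (5,1)='.' (+0 fires, +1 burnt)
  fire out at step 11

9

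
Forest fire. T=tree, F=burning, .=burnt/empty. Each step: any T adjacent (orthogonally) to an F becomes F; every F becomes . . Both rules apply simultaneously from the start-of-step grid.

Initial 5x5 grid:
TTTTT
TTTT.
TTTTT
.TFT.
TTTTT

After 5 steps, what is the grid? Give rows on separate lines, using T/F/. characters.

Step 1: 4 trees catch fire, 1 burn out
  TTTTT
  TTTT.
  TTFTT
  .F.F.
  TTFTT
Step 2: 5 trees catch fire, 4 burn out
  TTTTT
  TTFT.
  TF.FT
  .....
  TF.FT
Step 3: 7 trees catch fire, 5 burn out
  TTFTT
  TF.F.
  F...F
  .....
  F...F
Step 4: 3 trees catch fire, 7 burn out
  TF.FT
  F....
  .....
  .....
  .....
Step 5: 2 trees catch fire, 3 burn out
  F...F
  .....
  .....
  .....
  .....

F...F
.....
.....
.....
.....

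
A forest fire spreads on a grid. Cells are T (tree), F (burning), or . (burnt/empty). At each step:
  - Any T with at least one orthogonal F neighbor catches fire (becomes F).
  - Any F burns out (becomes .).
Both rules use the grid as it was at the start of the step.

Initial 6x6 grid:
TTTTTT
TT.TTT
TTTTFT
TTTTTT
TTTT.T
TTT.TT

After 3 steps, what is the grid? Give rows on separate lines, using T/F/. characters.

Step 1: 4 trees catch fire, 1 burn out
  TTTTTT
  TT.TFT
  TTTF.F
  TTTTFT
  TTTT.T
  TTT.TT
Step 2: 6 trees catch fire, 4 burn out
  TTTTFT
  TT.F.F
  TTF...
  TTTF.F
  TTTT.T
  TTT.TT
Step 3: 6 trees catch fire, 6 burn out
  TTTF.F
  TT....
  TF....
  TTF...
  TTTF.F
  TTT.TT

TTTF.F
TT....
TF....
TTF...
TTTF.F
TTT.TT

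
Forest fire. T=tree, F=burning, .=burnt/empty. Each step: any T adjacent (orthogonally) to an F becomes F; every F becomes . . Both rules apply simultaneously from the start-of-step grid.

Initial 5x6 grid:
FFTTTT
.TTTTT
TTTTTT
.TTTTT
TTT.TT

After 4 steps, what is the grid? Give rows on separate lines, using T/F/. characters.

Step 1: 2 trees catch fire, 2 burn out
  ..FTTT
  .FTTTT
  TTTTTT
  .TTTTT
  TTT.TT
Step 2: 3 trees catch fire, 2 burn out
  ...FTT
  ..FTTT
  TFTTTT
  .TTTTT
  TTT.TT
Step 3: 5 trees catch fire, 3 burn out
  ....FT
  ...FTT
  F.FTTT
  .FTTTT
  TTT.TT
Step 4: 5 trees catch fire, 5 burn out
  .....F
  ....FT
  ...FTT
  ..FTTT
  TFT.TT

.....F
....FT
...FTT
..FTTT
TFT.TT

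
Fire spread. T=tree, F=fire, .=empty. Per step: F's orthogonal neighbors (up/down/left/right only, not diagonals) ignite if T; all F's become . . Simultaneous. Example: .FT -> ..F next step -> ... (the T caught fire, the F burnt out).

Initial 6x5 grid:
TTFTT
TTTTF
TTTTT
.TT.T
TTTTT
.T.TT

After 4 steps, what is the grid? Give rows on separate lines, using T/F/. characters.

Step 1: 6 trees catch fire, 2 burn out
  TF.FF
  TTFF.
  TTTTF
  .TT.T
  TTTTT
  .T.TT
Step 2: 5 trees catch fire, 6 burn out
  F....
  TF...
  TTFF.
  .TT.F
  TTTTT
  .T.TT
Step 3: 4 trees catch fire, 5 burn out
  .....
  F....
  TF...
  .TF..
  TTTTF
  .T.TT
Step 4: 5 trees catch fire, 4 burn out
  .....
  .....
  F....
  .F...
  TTFF.
  .T.TF

.....
.....
F....
.F...
TTFF.
.T.TF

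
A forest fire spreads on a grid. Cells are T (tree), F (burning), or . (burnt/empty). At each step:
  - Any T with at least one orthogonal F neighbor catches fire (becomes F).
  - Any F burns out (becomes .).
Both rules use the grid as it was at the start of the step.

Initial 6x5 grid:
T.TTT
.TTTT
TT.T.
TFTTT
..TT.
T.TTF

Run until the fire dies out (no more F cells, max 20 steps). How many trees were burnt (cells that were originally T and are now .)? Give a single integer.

Step 1: +4 fires, +2 burnt (F count now 4)
Step 2: +6 fires, +4 burnt (F count now 6)
Step 3: +3 fires, +6 burnt (F count now 3)
Step 4: +2 fires, +3 burnt (F count now 2)
Step 5: +2 fires, +2 burnt (F count now 2)
Step 6: +1 fires, +2 burnt (F count now 1)
Step 7: +0 fires, +1 burnt (F count now 0)
Fire out after step 7
Initially T: 20, now '.': 28
Total burnt (originally-T cells now '.'): 18

Answer: 18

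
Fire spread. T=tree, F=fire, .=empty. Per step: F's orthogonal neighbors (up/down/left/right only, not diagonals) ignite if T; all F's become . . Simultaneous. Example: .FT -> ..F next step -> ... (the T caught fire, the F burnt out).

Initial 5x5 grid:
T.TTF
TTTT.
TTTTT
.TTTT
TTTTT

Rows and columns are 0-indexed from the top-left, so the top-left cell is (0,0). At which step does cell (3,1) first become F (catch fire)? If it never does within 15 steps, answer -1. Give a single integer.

Step 1: cell (3,1)='T' (+1 fires, +1 burnt)
Step 2: cell (3,1)='T' (+2 fires, +1 burnt)
Step 3: cell (3,1)='T' (+2 fires, +2 burnt)
Step 4: cell (3,1)='T' (+4 fires, +2 burnt)
Step 5: cell (3,1)='T' (+5 fires, +4 burnt)
Step 6: cell (3,1)='F' (+5 fires, +5 burnt)
  -> target ignites at step 6
Step 7: cell (3,1)='.' (+1 fires, +5 burnt)
Step 8: cell (3,1)='.' (+1 fires, +1 burnt)
Step 9: cell (3,1)='.' (+0 fires, +1 burnt)
  fire out at step 9

6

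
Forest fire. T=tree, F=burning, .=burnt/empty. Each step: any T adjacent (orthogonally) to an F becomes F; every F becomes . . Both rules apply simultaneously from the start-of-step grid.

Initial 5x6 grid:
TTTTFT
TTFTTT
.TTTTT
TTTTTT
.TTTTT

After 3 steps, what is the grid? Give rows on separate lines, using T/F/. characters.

Step 1: 7 trees catch fire, 2 burn out
  TTFF.F
  TF.FFT
  .TFTTT
  TTTTTT
  .TTTTT
Step 2: 7 trees catch fire, 7 burn out
  TF....
  F....F
  .F.FFT
  TTFTTT
  .TTTTT
Step 3: 6 trees catch fire, 7 burn out
  F.....
  ......
  .....F
  TF.FFT
  .TFTTT

F.....
......
.....F
TF.FFT
.TFTTT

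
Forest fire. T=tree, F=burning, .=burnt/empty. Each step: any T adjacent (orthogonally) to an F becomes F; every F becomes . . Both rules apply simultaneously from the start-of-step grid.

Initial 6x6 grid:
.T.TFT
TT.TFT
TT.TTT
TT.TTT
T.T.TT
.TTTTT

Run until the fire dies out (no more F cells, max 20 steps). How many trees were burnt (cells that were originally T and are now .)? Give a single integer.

Step 1: +5 fires, +2 burnt (F count now 5)
Step 2: +3 fires, +5 burnt (F count now 3)
Step 3: +3 fires, +3 burnt (F count now 3)
Step 4: +2 fires, +3 burnt (F count now 2)
Step 5: +2 fires, +2 burnt (F count now 2)
Step 6: +1 fires, +2 burnt (F count now 1)
Step 7: +2 fires, +1 burnt (F count now 2)
Step 8: +0 fires, +2 burnt (F count now 0)
Fire out after step 8
Initially T: 26, now '.': 28
Total burnt (originally-T cells now '.'): 18

Answer: 18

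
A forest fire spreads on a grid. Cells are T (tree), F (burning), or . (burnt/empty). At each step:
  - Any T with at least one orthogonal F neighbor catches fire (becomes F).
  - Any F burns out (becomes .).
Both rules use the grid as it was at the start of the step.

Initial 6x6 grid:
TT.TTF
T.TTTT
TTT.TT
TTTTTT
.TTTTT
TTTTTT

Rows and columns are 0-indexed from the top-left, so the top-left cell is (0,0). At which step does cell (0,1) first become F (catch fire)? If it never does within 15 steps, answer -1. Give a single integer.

Step 1: cell (0,1)='T' (+2 fires, +1 burnt)
Step 2: cell (0,1)='T' (+3 fires, +2 burnt)
Step 3: cell (0,1)='T' (+3 fires, +3 burnt)
Step 4: cell (0,1)='T' (+3 fires, +3 burnt)
Step 5: cell (0,1)='T' (+4 fires, +3 burnt)
Step 6: cell (0,1)='T' (+4 fires, +4 burnt)
Step 7: cell (0,1)='T' (+4 fires, +4 burnt)
Step 8: cell (0,1)='T' (+4 fires, +4 burnt)
Step 9: cell (0,1)='T' (+2 fires, +4 burnt)
Step 10: cell (0,1)='F' (+2 fires, +2 burnt)
  -> target ignites at step 10
Step 11: cell (0,1)='.' (+0 fires, +2 burnt)
  fire out at step 11

10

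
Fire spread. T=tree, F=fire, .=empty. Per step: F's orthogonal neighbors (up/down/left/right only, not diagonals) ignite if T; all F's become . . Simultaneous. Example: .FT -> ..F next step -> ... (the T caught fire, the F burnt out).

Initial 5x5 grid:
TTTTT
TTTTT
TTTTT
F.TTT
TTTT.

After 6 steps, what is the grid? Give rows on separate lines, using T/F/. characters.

Step 1: 2 trees catch fire, 1 burn out
  TTTTT
  TTTTT
  FTTTT
  ..TTT
  FTTT.
Step 2: 3 trees catch fire, 2 burn out
  TTTTT
  FTTTT
  .FTTT
  ..TTT
  .FTT.
Step 3: 4 trees catch fire, 3 burn out
  FTTTT
  .FTTT
  ..FTT
  ..TTT
  ..FT.
Step 4: 5 trees catch fire, 4 burn out
  .FTTT
  ..FTT
  ...FT
  ..FTT
  ...F.
Step 5: 4 trees catch fire, 5 burn out
  ..FTT
  ...FT
  ....F
  ...FT
  .....
Step 6: 3 trees catch fire, 4 burn out
  ...FT
  ....F
  .....
  ....F
  .....

...FT
....F
.....
....F
.....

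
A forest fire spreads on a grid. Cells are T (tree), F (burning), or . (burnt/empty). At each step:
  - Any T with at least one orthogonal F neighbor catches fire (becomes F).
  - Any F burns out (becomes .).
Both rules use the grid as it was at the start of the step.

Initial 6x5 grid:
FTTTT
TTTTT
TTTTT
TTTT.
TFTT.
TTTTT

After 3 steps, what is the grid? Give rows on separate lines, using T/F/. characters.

Step 1: 6 trees catch fire, 2 burn out
  .FTTT
  FTTTT
  TTTTT
  TFTT.
  F.FT.
  TFTTT
Step 2: 9 trees catch fire, 6 burn out
  ..FTT
  .FTTT
  FFTTT
  F.FT.
  ...F.
  F.FTT
Step 3: 5 trees catch fire, 9 burn out
  ...FT
  ..FTT
  ..FTT
  ...F.
  .....
  ...FT

...FT
..FTT
..FTT
...F.
.....
...FT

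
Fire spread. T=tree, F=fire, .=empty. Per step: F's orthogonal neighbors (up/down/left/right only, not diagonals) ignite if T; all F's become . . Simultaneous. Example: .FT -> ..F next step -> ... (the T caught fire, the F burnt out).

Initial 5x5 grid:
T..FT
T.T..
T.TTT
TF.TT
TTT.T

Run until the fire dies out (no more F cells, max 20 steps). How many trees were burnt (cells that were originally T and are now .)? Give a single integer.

Step 1: +3 fires, +2 burnt (F count now 3)
Step 2: +3 fires, +3 burnt (F count now 3)
Step 3: +1 fires, +3 burnt (F count now 1)
Step 4: +1 fires, +1 burnt (F count now 1)
Step 5: +0 fires, +1 burnt (F count now 0)
Fire out after step 5
Initially T: 15, now '.': 18
Total burnt (originally-T cells now '.'): 8

Answer: 8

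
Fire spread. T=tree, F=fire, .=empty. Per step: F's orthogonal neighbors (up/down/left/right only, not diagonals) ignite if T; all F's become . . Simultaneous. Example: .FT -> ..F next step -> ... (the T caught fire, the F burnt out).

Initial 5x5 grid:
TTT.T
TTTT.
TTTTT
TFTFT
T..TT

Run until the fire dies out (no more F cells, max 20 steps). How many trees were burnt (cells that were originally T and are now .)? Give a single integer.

Answer: 18

Derivation:
Step 1: +6 fires, +2 burnt (F count now 6)
Step 2: +7 fires, +6 burnt (F count now 7)
Step 3: +3 fires, +7 burnt (F count now 3)
Step 4: +2 fires, +3 burnt (F count now 2)
Step 5: +0 fires, +2 burnt (F count now 0)
Fire out after step 5
Initially T: 19, now '.': 24
Total burnt (originally-T cells now '.'): 18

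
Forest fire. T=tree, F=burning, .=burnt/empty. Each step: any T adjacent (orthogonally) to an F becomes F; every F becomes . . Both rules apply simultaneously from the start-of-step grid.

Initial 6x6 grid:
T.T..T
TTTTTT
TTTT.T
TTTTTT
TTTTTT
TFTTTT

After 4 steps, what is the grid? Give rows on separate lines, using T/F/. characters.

Step 1: 3 trees catch fire, 1 burn out
  T.T..T
  TTTTTT
  TTTT.T
  TTTTTT
  TFTTTT
  F.FTTT
Step 2: 4 trees catch fire, 3 burn out
  T.T..T
  TTTTTT
  TTTT.T
  TFTTTT
  F.FTTT
  ...FTT
Step 3: 5 trees catch fire, 4 burn out
  T.T..T
  TTTTTT
  TFTT.T
  F.FTTT
  ...FTT
  ....FT
Step 4: 6 trees catch fire, 5 burn out
  T.T..T
  TFTTTT
  F.FT.T
  ...FTT
  ....FT
  .....F

T.T..T
TFTTTT
F.FT.T
...FTT
....FT
.....F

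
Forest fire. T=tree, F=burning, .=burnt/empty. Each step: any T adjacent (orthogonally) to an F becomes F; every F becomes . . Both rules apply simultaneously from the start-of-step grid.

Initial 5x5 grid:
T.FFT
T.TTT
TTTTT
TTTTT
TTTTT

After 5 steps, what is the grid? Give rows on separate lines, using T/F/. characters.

Step 1: 3 trees catch fire, 2 burn out
  T...F
  T.FFT
  TTTTT
  TTTTT
  TTTTT
Step 2: 3 trees catch fire, 3 burn out
  T....
  T...F
  TTFFT
  TTTTT
  TTTTT
Step 3: 4 trees catch fire, 3 burn out
  T....
  T....
  TF..F
  TTFFT
  TTTTT
Step 4: 5 trees catch fire, 4 burn out
  T....
  T....
  F....
  TF..F
  TTFFT
Step 5: 4 trees catch fire, 5 burn out
  T....
  F....
  .....
  F....
  TF..F

T....
F....
.....
F....
TF..F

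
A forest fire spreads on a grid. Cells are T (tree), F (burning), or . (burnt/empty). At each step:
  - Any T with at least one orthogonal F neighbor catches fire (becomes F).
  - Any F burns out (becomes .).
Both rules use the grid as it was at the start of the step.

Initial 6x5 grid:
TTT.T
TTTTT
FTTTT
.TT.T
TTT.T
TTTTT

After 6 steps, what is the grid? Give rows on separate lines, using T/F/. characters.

Step 1: 2 trees catch fire, 1 burn out
  TTT.T
  FTTTT
  .FTTT
  .TT.T
  TTT.T
  TTTTT
Step 2: 4 trees catch fire, 2 burn out
  FTT.T
  .FTTT
  ..FTT
  .FT.T
  TTT.T
  TTTTT
Step 3: 5 trees catch fire, 4 burn out
  .FT.T
  ..FTT
  ...FT
  ..F.T
  TFT.T
  TTTTT
Step 4: 6 trees catch fire, 5 burn out
  ..F.T
  ...FT
  ....F
  ....T
  F.F.T
  TFTTT
Step 5: 4 trees catch fire, 6 burn out
  ....T
  ....F
  .....
  ....F
  ....T
  F.FTT
Step 6: 3 trees catch fire, 4 burn out
  ....F
  .....
  .....
  .....
  ....F
  ...FT

....F
.....
.....
.....
....F
...FT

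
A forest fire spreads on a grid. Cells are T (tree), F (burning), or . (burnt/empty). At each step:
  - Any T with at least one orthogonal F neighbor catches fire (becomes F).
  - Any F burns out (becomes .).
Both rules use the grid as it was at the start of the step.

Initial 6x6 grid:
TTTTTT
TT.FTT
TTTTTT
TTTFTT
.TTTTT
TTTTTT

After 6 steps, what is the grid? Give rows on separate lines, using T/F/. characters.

Step 1: 6 trees catch fire, 2 burn out
  TTTFTT
  TT..FT
  TTTFTT
  TTF.FT
  .TTFTT
  TTTTTT
Step 2: 10 trees catch fire, 6 burn out
  TTF.FT
  TT...F
  TTF.FT
  TF...F
  .TF.FT
  TTTFTT
Step 3: 9 trees catch fire, 10 burn out
  TF...F
  TT....
  TF...F
  F.....
  .F...F
  TTF.FT
Step 4: 5 trees catch fire, 9 burn out
  F.....
  TF....
  F.....
  ......
  ......
  TF...F
Step 5: 2 trees catch fire, 5 burn out
  ......
  F.....
  ......
  ......
  ......
  F.....
Step 6: 0 trees catch fire, 2 burn out
  ......
  ......
  ......
  ......
  ......
  ......

......
......
......
......
......
......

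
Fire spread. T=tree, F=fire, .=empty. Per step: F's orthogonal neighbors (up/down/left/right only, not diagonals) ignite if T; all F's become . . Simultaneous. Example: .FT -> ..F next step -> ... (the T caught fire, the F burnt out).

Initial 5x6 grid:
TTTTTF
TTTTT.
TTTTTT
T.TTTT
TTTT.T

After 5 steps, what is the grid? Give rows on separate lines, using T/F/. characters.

Step 1: 1 trees catch fire, 1 burn out
  TTTTF.
  TTTTT.
  TTTTTT
  T.TTTT
  TTTT.T
Step 2: 2 trees catch fire, 1 burn out
  TTTF..
  TTTTF.
  TTTTTT
  T.TTTT
  TTTT.T
Step 3: 3 trees catch fire, 2 burn out
  TTF...
  TTTF..
  TTTTFT
  T.TTTT
  TTTT.T
Step 4: 5 trees catch fire, 3 burn out
  TF....
  TTF...
  TTTF.F
  T.TTFT
  TTTT.T
Step 5: 5 trees catch fire, 5 burn out
  F.....
  TF....
  TTF...
  T.TF.F
  TTTT.T

F.....
TF....
TTF...
T.TF.F
TTTT.T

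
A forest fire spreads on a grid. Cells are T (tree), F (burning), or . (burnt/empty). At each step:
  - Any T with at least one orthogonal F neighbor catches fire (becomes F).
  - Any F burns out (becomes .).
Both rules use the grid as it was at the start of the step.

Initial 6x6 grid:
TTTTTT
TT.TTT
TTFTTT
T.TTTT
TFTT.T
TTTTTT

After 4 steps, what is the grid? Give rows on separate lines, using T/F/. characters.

Step 1: 6 trees catch fire, 2 burn out
  TTTTTT
  TT.TTT
  TF.FTT
  T.FTTT
  F.FT.T
  TFTTTT
Step 2: 9 trees catch fire, 6 burn out
  TTTTTT
  TF.FTT
  F...FT
  F..FTT
  ...F.T
  F.FTTT
Step 3: 7 trees catch fire, 9 burn out
  TFTFTT
  F...FT
  .....F
  ....FT
  .....T
  ...FTT
Step 4: 6 trees catch fire, 7 burn out
  F.F.FT
  .....F
  ......
  .....F
  .....T
  ....FT

F.F.FT
.....F
......
.....F
.....T
....FT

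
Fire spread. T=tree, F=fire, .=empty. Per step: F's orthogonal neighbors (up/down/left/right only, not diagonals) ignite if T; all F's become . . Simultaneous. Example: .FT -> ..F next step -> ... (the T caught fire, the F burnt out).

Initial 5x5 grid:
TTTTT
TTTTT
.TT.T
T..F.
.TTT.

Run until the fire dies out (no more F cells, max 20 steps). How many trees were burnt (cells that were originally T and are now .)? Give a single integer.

Answer: 3

Derivation:
Step 1: +1 fires, +1 burnt (F count now 1)
Step 2: +1 fires, +1 burnt (F count now 1)
Step 3: +1 fires, +1 burnt (F count now 1)
Step 4: +0 fires, +1 burnt (F count now 0)
Fire out after step 4
Initially T: 17, now '.': 11
Total burnt (originally-T cells now '.'): 3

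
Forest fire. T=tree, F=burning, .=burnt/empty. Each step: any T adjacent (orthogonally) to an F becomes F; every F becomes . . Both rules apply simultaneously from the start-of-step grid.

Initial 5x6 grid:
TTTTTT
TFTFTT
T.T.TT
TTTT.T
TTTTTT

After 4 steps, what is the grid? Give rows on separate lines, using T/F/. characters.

Step 1: 5 trees catch fire, 2 burn out
  TFTFTT
  F.F.FT
  T.T.TT
  TTTT.T
  TTTTTT
Step 2: 7 trees catch fire, 5 burn out
  F.F.FT
  .....F
  F.F.FT
  TTTT.T
  TTTTTT
Step 3: 4 trees catch fire, 7 burn out
  .....F
  ......
  .....F
  FTFT.T
  TTTTTT
Step 4: 5 trees catch fire, 4 burn out
  ......
  ......
  ......
  .F.F.F
  FTFTTT

......
......
......
.F.F.F
FTFTTT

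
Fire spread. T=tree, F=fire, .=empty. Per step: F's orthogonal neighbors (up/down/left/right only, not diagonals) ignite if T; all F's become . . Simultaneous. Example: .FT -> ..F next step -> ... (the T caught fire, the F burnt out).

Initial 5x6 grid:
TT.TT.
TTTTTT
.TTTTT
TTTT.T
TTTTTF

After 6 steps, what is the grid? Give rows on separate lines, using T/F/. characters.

Step 1: 2 trees catch fire, 1 burn out
  TT.TT.
  TTTTTT
  .TTTTT
  TTTT.F
  TTTTF.
Step 2: 2 trees catch fire, 2 burn out
  TT.TT.
  TTTTTT
  .TTTTF
  TTTT..
  TTTF..
Step 3: 4 trees catch fire, 2 burn out
  TT.TT.
  TTTTTF
  .TTTF.
  TTTF..
  TTF...
Step 4: 4 trees catch fire, 4 burn out
  TT.TT.
  TTTTF.
  .TTF..
  TTF...
  TF....
Step 5: 5 trees catch fire, 4 burn out
  TT.TF.
  TTTF..
  .TF...
  TF....
  F.....
Step 6: 4 trees catch fire, 5 burn out
  TT.F..
  TTF...
  .F....
  F.....
  ......

TT.F..
TTF...
.F....
F.....
......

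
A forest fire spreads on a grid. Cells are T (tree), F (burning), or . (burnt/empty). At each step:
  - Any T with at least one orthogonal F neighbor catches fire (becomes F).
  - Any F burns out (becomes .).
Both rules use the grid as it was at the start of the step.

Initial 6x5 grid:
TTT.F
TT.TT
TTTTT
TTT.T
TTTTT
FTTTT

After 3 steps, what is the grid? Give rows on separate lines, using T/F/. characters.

Step 1: 3 trees catch fire, 2 burn out
  TTT..
  TT.TF
  TTTTT
  TTT.T
  FTTTT
  .FTTT
Step 2: 5 trees catch fire, 3 burn out
  TTT..
  TT.F.
  TTTTF
  FTT.T
  .FTTT
  ..FTT
Step 3: 6 trees catch fire, 5 burn out
  TTT..
  TT...
  FTTF.
  .FT.F
  ..FTT
  ...FT

TTT..
TT...
FTTF.
.FT.F
..FTT
...FT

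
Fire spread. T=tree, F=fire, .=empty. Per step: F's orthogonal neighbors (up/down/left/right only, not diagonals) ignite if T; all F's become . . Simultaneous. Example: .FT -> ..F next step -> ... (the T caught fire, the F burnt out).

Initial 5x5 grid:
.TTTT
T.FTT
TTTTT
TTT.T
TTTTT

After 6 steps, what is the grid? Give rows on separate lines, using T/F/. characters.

Step 1: 3 trees catch fire, 1 burn out
  .TFTT
  T..FT
  TTFTT
  TTT.T
  TTTTT
Step 2: 6 trees catch fire, 3 burn out
  .F.FT
  T...F
  TF.FT
  TTF.T
  TTTTT
Step 3: 5 trees catch fire, 6 burn out
  ....F
  T....
  F...F
  TF..T
  TTFTT
Step 4: 5 trees catch fire, 5 burn out
  .....
  F....
  .....
  F...F
  TF.FT
Step 5: 2 trees catch fire, 5 burn out
  .....
  .....
  .....
  .....
  F...F
Step 6: 0 trees catch fire, 2 burn out
  .....
  .....
  .....
  .....
  .....

.....
.....
.....
.....
.....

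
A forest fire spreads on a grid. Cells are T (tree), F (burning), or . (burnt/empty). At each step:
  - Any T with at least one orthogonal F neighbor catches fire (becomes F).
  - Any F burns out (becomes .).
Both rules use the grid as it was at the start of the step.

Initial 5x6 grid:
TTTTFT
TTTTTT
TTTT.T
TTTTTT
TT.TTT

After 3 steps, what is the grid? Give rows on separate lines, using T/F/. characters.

Step 1: 3 trees catch fire, 1 burn out
  TTTF.F
  TTTTFT
  TTTT.T
  TTTTTT
  TT.TTT
Step 2: 3 trees catch fire, 3 burn out
  TTF...
  TTTF.F
  TTTT.T
  TTTTTT
  TT.TTT
Step 3: 4 trees catch fire, 3 burn out
  TF....
  TTF...
  TTTF.F
  TTTTTT
  TT.TTT

TF....
TTF...
TTTF.F
TTTTTT
TT.TTT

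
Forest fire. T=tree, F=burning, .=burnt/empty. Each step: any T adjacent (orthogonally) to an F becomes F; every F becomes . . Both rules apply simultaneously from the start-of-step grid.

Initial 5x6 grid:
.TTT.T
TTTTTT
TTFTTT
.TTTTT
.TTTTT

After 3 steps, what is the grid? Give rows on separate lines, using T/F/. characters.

Step 1: 4 trees catch fire, 1 burn out
  .TTT.T
  TTFTTT
  TF.FTT
  .TFTTT
  .TTTTT
Step 2: 8 trees catch fire, 4 burn out
  .TFT.T
  TF.FTT
  F...FT
  .F.FTT
  .TFTTT
Step 3: 8 trees catch fire, 8 burn out
  .F.F.T
  F...FT
  .....F
  ....FT
  .F.FTT

.F.F.T
F...FT
.....F
....FT
.F.FTT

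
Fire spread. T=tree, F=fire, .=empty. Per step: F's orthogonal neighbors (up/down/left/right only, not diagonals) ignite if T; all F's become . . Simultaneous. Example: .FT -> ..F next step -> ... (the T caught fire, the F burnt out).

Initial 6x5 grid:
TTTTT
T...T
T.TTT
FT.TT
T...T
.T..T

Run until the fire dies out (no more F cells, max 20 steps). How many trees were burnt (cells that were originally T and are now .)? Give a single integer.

Step 1: +3 fires, +1 burnt (F count now 3)
Step 2: +1 fires, +3 burnt (F count now 1)
Step 3: +1 fires, +1 burnt (F count now 1)
Step 4: +1 fires, +1 burnt (F count now 1)
Step 5: +1 fires, +1 burnt (F count now 1)
Step 6: +1 fires, +1 burnt (F count now 1)
Step 7: +1 fires, +1 burnt (F count now 1)
Step 8: +1 fires, +1 burnt (F count now 1)
Step 9: +1 fires, +1 burnt (F count now 1)
Step 10: +2 fires, +1 burnt (F count now 2)
Step 11: +3 fires, +2 burnt (F count now 3)
Step 12: +1 fires, +3 burnt (F count now 1)
Step 13: +0 fires, +1 burnt (F count now 0)
Fire out after step 13
Initially T: 18, now '.': 29
Total burnt (originally-T cells now '.'): 17

Answer: 17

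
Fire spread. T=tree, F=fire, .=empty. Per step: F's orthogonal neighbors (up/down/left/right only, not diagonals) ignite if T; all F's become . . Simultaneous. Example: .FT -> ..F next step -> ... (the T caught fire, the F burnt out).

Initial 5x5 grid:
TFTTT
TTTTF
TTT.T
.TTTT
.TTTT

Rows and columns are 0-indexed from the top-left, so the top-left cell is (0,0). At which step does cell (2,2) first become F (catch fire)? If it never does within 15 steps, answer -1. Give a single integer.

Step 1: cell (2,2)='T' (+6 fires, +2 burnt)
Step 2: cell (2,2)='T' (+5 fires, +6 burnt)
Step 3: cell (2,2)='F' (+5 fires, +5 burnt)
  -> target ignites at step 3
Step 4: cell (2,2)='.' (+3 fires, +5 burnt)
Step 5: cell (2,2)='.' (+1 fires, +3 burnt)
Step 6: cell (2,2)='.' (+0 fires, +1 burnt)
  fire out at step 6

3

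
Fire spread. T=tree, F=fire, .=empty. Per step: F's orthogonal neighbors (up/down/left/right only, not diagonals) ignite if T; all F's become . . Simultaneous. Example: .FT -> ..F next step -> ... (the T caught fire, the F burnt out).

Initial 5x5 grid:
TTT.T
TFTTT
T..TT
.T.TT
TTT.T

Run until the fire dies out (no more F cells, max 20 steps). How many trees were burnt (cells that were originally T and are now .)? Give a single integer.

Step 1: +3 fires, +1 burnt (F count now 3)
Step 2: +4 fires, +3 burnt (F count now 4)
Step 3: +2 fires, +4 burnt (F count now 2)
Step 4: +3 fires, +2 burnt (F count now 3)
Step 5: +1 fires, +3 burnt (F count now 1)
Step 6: +1 fires, +1 burnt (F count now 1)
Step 7: +0 fires, +1 burnt (F count now 0)
Fire out after step 7
Initially T: 18, now '.': 21
Total burnt (originally-T cells now '.'): 14

Answer: 14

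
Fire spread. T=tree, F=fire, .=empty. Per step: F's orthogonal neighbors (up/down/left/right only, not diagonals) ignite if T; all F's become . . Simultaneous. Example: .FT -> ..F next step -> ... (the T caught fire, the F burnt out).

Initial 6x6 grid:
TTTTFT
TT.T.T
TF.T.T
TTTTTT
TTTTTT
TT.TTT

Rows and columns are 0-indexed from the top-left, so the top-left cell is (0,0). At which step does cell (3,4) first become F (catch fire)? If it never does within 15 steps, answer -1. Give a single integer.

Step 1: cell (3,4)='T' (+5 fires, +2 burnt)
Step 2: cell (3,4)='T' (+8 fires, +5 burnt)
Step 3: cell (3,4)='T' (+7 fires, +8 burnt)
Step 4: cell (3,4)='F' (+4 fires, +7 burnt)
  -> target ignites at step 4
Step 5: cell (3,4)='.' (+3 fires, +4 burnt)
Step 6: cell (3,4)='.' (+2 fires, +3 burnt)
Step 7: cell (3,4)='.' (+0 fires, +2 burnt)
  fire out at step 7

4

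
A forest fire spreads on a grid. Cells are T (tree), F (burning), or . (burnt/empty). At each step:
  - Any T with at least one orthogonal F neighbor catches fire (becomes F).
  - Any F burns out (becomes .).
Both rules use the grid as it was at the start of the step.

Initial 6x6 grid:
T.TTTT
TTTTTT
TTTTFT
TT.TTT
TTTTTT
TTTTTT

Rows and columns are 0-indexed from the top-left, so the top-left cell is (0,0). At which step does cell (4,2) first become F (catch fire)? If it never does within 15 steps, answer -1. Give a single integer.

Step 1: cell (4,2)='T' (+4 fires, +1 burnt)
Step 2: cell (4,2)='T' (+7 fires, +4 burnt)
Step 3: cell (4,2)='T' (+7 fires, +7 burnt)
Step 4: cell (4,2)='F' (+7 fires, +7 burnt)
  -> target ignites at step 4
Step 5: cell (4,2)='.' (+4 fires, +7 burnt)
Step 6: cell (4,2)='.' (+3 fires, +4 burnt)
Step 7: cell (4,2)='.' (+1 fires, +3 burnt)
Step 8: cell (4,2)='.' (+0 fires, +1 burnt)
  fire out at step 8

4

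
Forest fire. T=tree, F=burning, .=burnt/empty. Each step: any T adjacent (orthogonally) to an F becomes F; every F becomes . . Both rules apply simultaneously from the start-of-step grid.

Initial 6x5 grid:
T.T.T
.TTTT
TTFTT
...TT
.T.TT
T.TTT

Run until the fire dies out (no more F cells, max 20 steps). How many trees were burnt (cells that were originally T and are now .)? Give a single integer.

Answer: 17

Derivation:
Step 1: +3 fires, +1 burnt (F count now 3)
Step 2: +6 fires, +3 burnt (F count now 6)
Step 3: +3 fires, +6 burnt (F count now 3)
Step 4: +3 fires, +3 burnt (F count now 3)
Step 5: +2 fires, +3 burnt (F count now 2)
Step 6: +0 fires, +2 burnt (F count now 0)
Fire out after step 6
Initially T: 20, now '.': 27
Total burnt (originally-T cells now '.'): 17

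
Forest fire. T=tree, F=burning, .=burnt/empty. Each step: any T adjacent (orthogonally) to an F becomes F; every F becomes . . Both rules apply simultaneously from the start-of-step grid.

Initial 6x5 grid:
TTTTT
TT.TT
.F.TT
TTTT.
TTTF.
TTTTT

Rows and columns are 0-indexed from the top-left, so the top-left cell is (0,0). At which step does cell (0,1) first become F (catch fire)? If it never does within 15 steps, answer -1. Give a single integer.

Step 1: cell (0,1)='T' (+5 fires, +2 burnt)
Step 2: cell (0,1)='F' (+8 fires, +5 burnt)
  -> target ignites at step 2
Step 3: cell (0,1)='.' (+6 fires, +8 burnt)
Step 4: cell (0,1)='.' (+3 fires, +6 burnt)
Step 5: cell (0,1)='.' (+1 fires, +3 burnt)
Step 6: cell (0,1)='.' (+0 fires, +1 burnt)
  fire out at step 6

2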